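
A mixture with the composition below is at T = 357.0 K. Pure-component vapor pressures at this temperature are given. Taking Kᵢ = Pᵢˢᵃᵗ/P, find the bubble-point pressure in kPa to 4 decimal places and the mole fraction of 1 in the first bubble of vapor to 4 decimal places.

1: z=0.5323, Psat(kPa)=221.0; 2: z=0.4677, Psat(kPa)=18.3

Pbub = 126.1972 kPa, y_1 = 0.9322

At the bubble point ψ → 0, so ΣzᵢKᵢ = 1 with Kᵢ = Pᵢˢᵃᵗ/P ⇒ P = ΣzᵢPᵢˢᵃᵗ.
P = 0.5323·221.0 + 0.4677·18.3 = 126.1972 kPa
yᵢ = zᵢPᵢˢᵃᵗ/P ⇒ y_1 = 0.5323·221.0/126.1972 = 0.9322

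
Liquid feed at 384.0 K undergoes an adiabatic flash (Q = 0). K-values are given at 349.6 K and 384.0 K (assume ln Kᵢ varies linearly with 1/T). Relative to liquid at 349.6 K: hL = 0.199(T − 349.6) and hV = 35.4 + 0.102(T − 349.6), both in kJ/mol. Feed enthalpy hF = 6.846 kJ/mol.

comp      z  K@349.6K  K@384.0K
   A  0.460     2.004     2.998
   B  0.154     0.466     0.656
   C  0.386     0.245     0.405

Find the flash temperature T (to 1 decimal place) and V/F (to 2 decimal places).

T = 352.7 K, V/F = 0.18

Adiabatic flash: solve Rachford–Rice at each trial T, then check hF = ψ·hV(T) + (1−ψ)·hL(T).
  T = 349.6 K: K = (2.004, 0.466, 0.245), RR gives ψ = 0.126, H_out = 4.447 kJ/mol
  T = 384.0 K: K = (2.998, 0.656, 0.405), RR gives ψ = 0.592, H_out = 25.826 kJ/mol
  T = 366.8 K: K = (2.474, 0.557, 0.319), RR gives ψ = 0.377, H_out = 16.150 kJ/mol
  T = 358.2 K: K = (2.232, 0.511, 0.280), RR gives ψ = 0.262, H_out = 10.757 kJ/mol
  T = 353.9 K: K = (2.117, 0.488, 0.262), RR gives ψ = 0.197, H_out = 7.755 kJ/mol
  T = 351.8 K: K = (2.061, 0.477, 0.254), RR gives ψ = 0.163, H_out = 6.183 kJ/mol
Linear interpolation between T = 351.8 (H_out = 6.183) and T = 353.9 (H_out = 7.755) on hF = 6.846 gives T ≈ 352.7 K, at which ψ = 0.18.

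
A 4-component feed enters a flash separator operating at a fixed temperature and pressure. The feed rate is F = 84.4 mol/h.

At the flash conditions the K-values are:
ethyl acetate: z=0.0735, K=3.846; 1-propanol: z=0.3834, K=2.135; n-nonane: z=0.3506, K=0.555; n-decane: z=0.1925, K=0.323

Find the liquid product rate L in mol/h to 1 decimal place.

L = 46.8 mol/h

Material balance + equilibrium reduce to Σ zᵢ(Kᵢ−1)/(1+V/F(Kᵢ−1)) = 0.
g(0) = ΣzᵢKᵢ − 1 = 0.3580 and g(1) = 1 − Σzᵢ/Kᵢ = -0.4264, so a root lies in (0, 1).
Newton–Raphson from V/F = 0.5:
  V/F = 0.5000: g = -0.03373, g' = -0.6189 → V/F = 0.4455
  V/F = 0.4455: g = 0.00006, g' = -0.6225 → V/F = 0.4456
Converged at V/F = 0.4456.
Then V = V/F·F = 0.4456·84.4 = 37.6 mol/h and L = F − V = 46.8 mol/h.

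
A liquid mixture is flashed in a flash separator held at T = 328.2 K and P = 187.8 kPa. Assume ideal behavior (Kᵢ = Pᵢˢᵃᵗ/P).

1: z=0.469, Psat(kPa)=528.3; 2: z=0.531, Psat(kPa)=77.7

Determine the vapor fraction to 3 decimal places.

ψ = 0.507

Raoult's law: Kᵢ = Pᵢˢᵃᵗ/P = Pᵢˢᵃᵗ/187.8.
  K_1 = 528.3/187.8 = 2.81310, K_2 = 77.7/187.8 = 0.41374
Newton iteration, ψ⁰ = 0.55:
  ψ = 0.550: g = -0.0337, g' = -0.784 → ψ = 0.507
Converged at ψ = 0.507.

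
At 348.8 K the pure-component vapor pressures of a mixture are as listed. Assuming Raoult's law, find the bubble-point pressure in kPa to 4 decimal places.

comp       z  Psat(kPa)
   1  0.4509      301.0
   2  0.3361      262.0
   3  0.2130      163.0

Pbub = 258.4981 kPa

At the bubble point ψ → 0, so ΣzᵢKᵢ = 1 with Kᵢ = Pᵢˢᵃᵗ/P ⇒ P = ΣzᵢPᵢˢᵃᵗ.
P = 0.4509·301.0 + 0.3361·262.0 + 0.2130·163.0 = 258.4981 kPa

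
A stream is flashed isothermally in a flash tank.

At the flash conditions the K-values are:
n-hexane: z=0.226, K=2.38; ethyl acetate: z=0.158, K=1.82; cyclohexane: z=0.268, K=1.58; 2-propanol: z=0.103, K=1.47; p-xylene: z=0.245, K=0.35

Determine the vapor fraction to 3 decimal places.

ψ = 0.854

Material balance + equilibrium reduce to Σ zᵢ(Kᵢ−1)/(1+ψ(Kᵢ−1)) = 0.
Check two-phase: ΣzᵢKᵢ = 1.486 > 1 and Σzᵢ/Kᵢ = 1.121 > 1, so g(0) = 0.486 > 0 and g(1) = -0.121 < 0.
Newton iteration, ψ⁰ = 0.33:
  ψ = 0.330: g = 0.2859, g' = -0.517 → ψ = 0.883
  ψ = 0.883: g = -0.0208, g' = -0.744 → ψ = 0.855
  ψ = 0.855: g = -0.0006, g' = -0.703 → ψ = 0.854
Converged at ψ = 0.854.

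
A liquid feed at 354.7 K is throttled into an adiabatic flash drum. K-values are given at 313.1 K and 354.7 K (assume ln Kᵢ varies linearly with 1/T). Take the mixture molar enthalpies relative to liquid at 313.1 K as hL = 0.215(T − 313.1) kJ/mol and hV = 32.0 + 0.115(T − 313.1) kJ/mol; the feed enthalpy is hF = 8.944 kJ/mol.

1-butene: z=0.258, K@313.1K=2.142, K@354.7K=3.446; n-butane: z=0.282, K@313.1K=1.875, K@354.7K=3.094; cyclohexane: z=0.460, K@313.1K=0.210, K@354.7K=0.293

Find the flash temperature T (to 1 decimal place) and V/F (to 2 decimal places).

T = 316.1 K, V/F = 0.26

Adiabatic flash: solve Rachford–Rice at each trial T, then check hF = ψ·hV(T) + (1−ψ)·hL(T).
  T = 313.1 K: K = (2.142, 1.875, 0.210), RR gives ψ = 0.223, H_out = 7.144 kJ/mol
  T = 354.7 K: K = (3.446, 3.094, 0.293), RR gives ψ = 0.560, H_out = 24.528 kJ/mol
  T = 333.9 K: K = (2.757, 2.446, 0.251), RR gives ψ = 0.431, H_out = 17.371 kJ/mol
  T = 323.5 K: K = (2.440, 2.151, 0.230), RR gives ψ = 0.343, H_out = 12.860 kJ/mol
  T = 318.3 K: K = (2.289, 2.010, 0.220), RR gives ψ = 0.288, H_out = 10.200 kJ/mol
  T = 315.7 K: K = (2.215, 1.942, 0.215), RR gives ψ = 0.257, H_out = 8.729 kJ/mol
  T = 317.0 K: K = (2.252, 1.976, 0.217), RR gives ψ = 0.273, H_out = 9.478 kJ/mol
Linear interpolation between T = 315.7 (H_out = 8.729) and T = 317.0 (H_out = 9.478) on hF = 8.944 gives T ≈ 316.1 K, at which ψ = 0.26.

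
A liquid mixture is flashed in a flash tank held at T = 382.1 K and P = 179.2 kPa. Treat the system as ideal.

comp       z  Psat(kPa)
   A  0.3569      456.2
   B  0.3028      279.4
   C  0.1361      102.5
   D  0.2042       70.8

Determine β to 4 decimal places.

Raoult's law: Kᵢ = Pᵢˢᵃᵗ/P = Pᵢˢᵃᵗ/179.2.
  K_A = 456.2/179.2 = 2.545759, K_B = 279.4/179.2 = 1.559152, K_C = 102.5/179.2 = 0.571987, K_D = 70.8/179.2 = 0.395089
Rachford–Rice: g(β) = Σ zᵢ(Kᵢ−1)/(1+β(Kᵢ−1)) = 0.
Feasibility: ΣzᵢKᵢ = 1.5392, Σzᵢ/Kᵢ = 1.0892 — both > 1, two phases present.
Newton iteration, β⁰ = 0.5:
  β = 0.5000: g = 0.19230, g' = -0.5231 → β = 0.8676
  β = 0.8676: g = -0.00298, g' = -0.5926 → β = 0.8626
Converged at β = 0.8626.

β = 0.8626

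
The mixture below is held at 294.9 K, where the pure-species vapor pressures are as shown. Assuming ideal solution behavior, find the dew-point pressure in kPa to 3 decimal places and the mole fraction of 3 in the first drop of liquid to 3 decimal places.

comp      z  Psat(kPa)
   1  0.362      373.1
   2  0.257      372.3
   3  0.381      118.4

Pdew = 204.983 kPa, x_3 = 0.660

At the dew point ψ → 1, so Σzᵢ/Kᵢ = 1 with Kᵢ = Pᵢˢᵃᵗ/P ⇒ 1/P = Σzᵢ/Pᵢˢᵃᵗ.
1/P = 0.362/373.1 + 0.257/372.3 + 0.381/118.4 = 0.004878 ⇒ P = 204.983 kPa
xᵢ = zᵢP/Pᵢˢᵃᵗ ⇒ x_3 = 0.381·204.983/118.4 = 0.660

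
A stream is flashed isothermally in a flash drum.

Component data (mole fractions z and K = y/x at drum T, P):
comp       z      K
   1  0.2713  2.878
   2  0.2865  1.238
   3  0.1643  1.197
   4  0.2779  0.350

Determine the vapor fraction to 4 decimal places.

ψ = 0.6578

Material balance + equilibrium reduce to Σ zᵢ(Kᵢ−1)/(1+ψ(Kᵢ−1)) = 0.
g(0) = ΣzᵢKᵢ − 1 = 0.4294 and g(1) = 1 − Σzᵢ/Kᵢ = -0.2569, so a root lies in (0, 1).
Newton–Raphson from ψ = 0.5:
  ψ = 0.5000: g = 0.08556, g' = -0.5304 → ψ = 0.6613
  ψ = 0.6613: g = -0.00200, g' = -0.5687 → ψ = 0.6578
Converged at ψ = 0.6578.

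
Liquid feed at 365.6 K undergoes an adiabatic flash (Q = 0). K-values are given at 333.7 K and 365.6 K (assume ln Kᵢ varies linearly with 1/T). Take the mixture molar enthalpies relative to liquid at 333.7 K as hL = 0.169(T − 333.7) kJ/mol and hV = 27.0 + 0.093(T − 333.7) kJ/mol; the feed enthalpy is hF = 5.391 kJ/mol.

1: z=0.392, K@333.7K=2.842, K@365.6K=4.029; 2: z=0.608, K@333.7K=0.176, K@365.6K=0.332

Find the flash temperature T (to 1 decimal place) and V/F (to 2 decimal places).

T = 337.6 K, V/F = 0.18

Adiabatic flash: solve Rachford–Rice at each trial T, then check hF = ψ·hV(T) + (1−ψ)·hL(T).
  T = 333.7 K: K = (2.842, 0.176), RR gives ψ = 0.146, H_out = 3.933 kJ/mol
  T = 365.6 K: K = (4.029, 0.332), RR gives ψ = 0.386, H_out = 14.880 kJ/mol
  T = 349.6 K: K = (3.409, 0.245), RR gives ψ = 0.267, H_out = 9.569 kJ/mol
  T = 341.6 K: K = (3.117, 0.208), RR gives ψ = 0.208, H_out = 6.825 kJ/mol
  T = 337.6 K: K = (2.976, 0.191), RR gives ψ = 0.177, H_out = 5.390 kJ/mol
  T = 339.6 K: K = (3.047, 0.200), RR gives ψ = 0.193, H_out = 6.114 kJ/mol
Linear interpolation between T = 337.6 (H_out = 5.390) and T = 339.6 (H_out = 6.114) on hF = 5.391 gives T ≈ 337.6 K, at which ψ = 0.18.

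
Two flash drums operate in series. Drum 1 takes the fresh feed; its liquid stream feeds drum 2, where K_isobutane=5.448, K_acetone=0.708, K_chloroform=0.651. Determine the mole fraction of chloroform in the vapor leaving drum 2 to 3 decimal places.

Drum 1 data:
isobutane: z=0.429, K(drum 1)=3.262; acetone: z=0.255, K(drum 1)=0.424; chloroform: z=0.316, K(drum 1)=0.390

Drum 1:
Material balance + equilibrium reduce to Σ zᵢ(Kᵢ−1)/(1+ψ₁(Kᵢ−1)) = 0.
g(0) = ΣzᵢKᵢ − 1 = 0.631 and g(1) = 1 − Σzᵢ/Kᵢ = -0.543, so a root lies in (0, 1).
Newton–Raphson from ψ₁ = 0.65:
  ψ₁ = 0.650: g = -0.1614, g' = -0.899 → ψ₁ = 0.470
  ψ₁ = 0.470: g = -0.0017, g' = -0.906 → ψ₁ = 0.469
Converged at ψ₁ = 0.469.
Drum-1 compositions:
  isobutane: x = 0.208, y = 0.679
  acetone: x = 0.349, y = 0.148
  chloroform: x = 0.442, y = 0.173
Drum-2 feed = drum-1 liquid: z₂ = (0.2083, 0.3493, 0.4425).
Drum 2:
Let ψ₂ = V/F and solve Σ zᵢ(Kᵢ−1)/(1+ψ₂(Kᵢ−1)) = 0.
Feasibility: ΣzᵢKᵢ = 1.670, Σzᵢ/Kᵢ = 1.211 — both > 1, two phases present.
Newton–Raphson from ψ₂ = 0.5:
  ψ₂ = 0.500: g = -0.0192, g' = -0.516 → ψ₂ = 0.463
  ψ₂ = 0.463: g = 0.0007, g' = -0.557 → ψ₂ = 0.464
Converged at ψ₂ = 0.464.
  isobutane: x = 0.068, y = 0.370
  acetone: x = 0.404, y = 0.286
  chloroform: x = 0.528, y = 0.344

y_chloroform (drum 2) = 0.344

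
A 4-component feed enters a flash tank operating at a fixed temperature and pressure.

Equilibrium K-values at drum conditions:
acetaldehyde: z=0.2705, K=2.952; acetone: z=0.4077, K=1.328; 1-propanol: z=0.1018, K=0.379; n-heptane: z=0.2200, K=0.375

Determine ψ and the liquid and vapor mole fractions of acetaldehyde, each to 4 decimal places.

ψ = 0.6592, x_acetaldehyde = 0.1183, y_acetaldehyde = 0.3492

Iterate (Newton) starting at ψ = 0.5:
  ψ = 0.5000: g = 0.09041, g' = -0.5607 → ψ = 0.6612
  ψ = 0.6612: g = -0.00122, g' = -0.5887 → ψ = 0.6592
Converged at ψ = 0.6592.
Compositions from xᵢ = zᵢ/(1+ψ(Kᵢ−1)), yᵢ = Kᵢxᵢ:
  acetaldehyde: x = 0.1183, y = 0.3492
  acetone: x = 0.3352, y = 0.4452
  1-propanol: x = 0.1723, y = 0.0653
  n-heptane: x = 0.3741, y = 0.1403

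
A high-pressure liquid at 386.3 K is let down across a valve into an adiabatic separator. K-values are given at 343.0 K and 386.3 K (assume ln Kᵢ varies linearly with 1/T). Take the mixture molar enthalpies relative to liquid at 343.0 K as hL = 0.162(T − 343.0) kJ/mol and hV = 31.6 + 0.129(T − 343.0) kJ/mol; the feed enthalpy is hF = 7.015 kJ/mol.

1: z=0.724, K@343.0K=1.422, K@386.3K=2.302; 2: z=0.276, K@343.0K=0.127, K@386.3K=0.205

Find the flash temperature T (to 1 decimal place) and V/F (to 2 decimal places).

Adiabatic flash: solve Rachford–Rice at each trial T, then check hF = ψ·hV(T) + (1−ψ)·hL(T).
  T = 343.0 K: K = (1.422, 0.127), RR gives ψ = 0.175, H_out = 5.539 kJ/mol
  T = 386.3 K: K = (2.302, 0.205), RR gives ψ = 0.699, H_out = 28.095 kJ/mol
  T = 364.6 K: K = (1.834, 0.164), RR gives ψ = 0.535, H_out = 20.017 kJ/mol
  T = 353.8 K: K = (1.621, 0.145), RR gives ψ = 0.402, H_out = 14.318 kJ/mol
  T = 348.4 K: K = (1.520, 0.136), RR gives ψ = 0.307, H_out = 10.516 kJ/mol
  T = 345.7 K: K = (1.471, 0.131), RR gives ψ = 0.247, H_out = 8.217 kJ/mol
  T = 344.4 K: K = (1.447, 0.129), RR gives ψ = 0.214, H_out = 6.982 kJ/mol
Linear interpolation between T = 344.4 (H_out = 6.982) and T = 345.7 (H_out = 8.217) on hF = 7.015 gives T ≈ 344.4 K, at which ψ = 0.21.

T = 344.4 K, V/F = 0.21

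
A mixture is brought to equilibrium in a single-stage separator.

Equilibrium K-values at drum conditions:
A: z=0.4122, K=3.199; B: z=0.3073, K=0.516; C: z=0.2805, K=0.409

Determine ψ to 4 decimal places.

Let ψ = V/F and solve Σ zᵢ(Kᵢ−1)/(1+ψ(Kᵢ−1)) = 0.
Feasibility: ΣzᵢKᵢ = 1.5919, Σzᵢ/Kᵢ = 1.4102 — both > 1, two phases present.
Iterate (Newton) starting at ψ = 0.69:
  ψ = 0.6900: g = -0.14316, g' = -0.7562 → ψ = 0.5007
  ψ = 0.5007: g = -0.00032, g' = -0.7746 → ψ = 0.5003
Converged at ψ = 0.5003.

ψ = 0.5003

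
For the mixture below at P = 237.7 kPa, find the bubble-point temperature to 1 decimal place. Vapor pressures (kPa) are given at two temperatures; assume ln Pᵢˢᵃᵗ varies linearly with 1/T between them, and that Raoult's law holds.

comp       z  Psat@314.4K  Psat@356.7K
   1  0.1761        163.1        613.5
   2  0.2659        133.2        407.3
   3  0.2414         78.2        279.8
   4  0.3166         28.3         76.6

T = 346.7 K

Bubble-point temperature: ΣzᵢPᵢˢᵃᵗ(T) = P. Interpolate ln Pᵢˢᵃᵗ = aᵢ + bᵢ/T.
  T = 314.4 K: ΣzᵢPᵢˢᵃᵗ = 91.98 kPa
  T = 356.7 K: ΣzᵢPᵢˢᵃᵗ = 308.13 kPa
  T = 335.5 K: ΣzᵢPᵢˢᵃᵗ = 174.37 kPa
  T = 346.1 K: ΣzᵢPᵢˢᵃᵗ = 233.75 kPa
  T = 351.4 K: ΣzᵢPᵢˢᵃᵗ = 268.91 kPa
  T = 348.8 K: ΣzᵢPᵢˢᵃᵗ = 251.17 kPa
Interpolating between 346.1 K and 348.8 K gives T ≈ 346.7 K.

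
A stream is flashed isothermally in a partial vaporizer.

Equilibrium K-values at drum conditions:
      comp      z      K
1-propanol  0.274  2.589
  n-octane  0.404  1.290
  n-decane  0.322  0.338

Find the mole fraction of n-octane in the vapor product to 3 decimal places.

y_n-octane = 0.450

Material balance + equilibrium reduce to Σ zᵢ(Kᵢ−1)/(1+V/F(Kᵢ−1)) = 0.
g(0) = ΣzᵢKᵢ − 1 = 0.339 and g(1) = 1 − Σzᵢ/Kᵢ = -0.372, so a root lies in (0, 1).
Iterate (Newton) starting at V/F = 0.5:
  V/F = 0.500: g = 0.0263, g' = -0.556 → V/F = 0.547
Converged at V/F = 0.547.
Compositions from xᵢ = zᵢ/(1+V/F(Kᵢ−1)), yᵢ = Kᵢxᵢ:
  1-propanol: x = 0.147, y = 0.380
  n-octane: x = 0.349, y = 0.450
  n-decane: x = 0.505, y = 0.171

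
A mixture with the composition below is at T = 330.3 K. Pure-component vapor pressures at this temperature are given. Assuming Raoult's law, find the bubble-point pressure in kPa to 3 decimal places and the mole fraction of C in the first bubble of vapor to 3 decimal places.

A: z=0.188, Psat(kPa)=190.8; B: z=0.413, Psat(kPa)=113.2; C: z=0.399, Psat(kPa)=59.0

Pbub = 106.163 kPa, y_C = 0.222

At the bubble point ψ → 0, so ΣzᵢKᵢ = 1 with Kᵢ = Pᵢˢᵃᵗ/P ⇒ P = ΣzᵢPᵢˢᵃᵗ.
P = 0.188·190.8 + 0.413·113.2 + 0.399·59.0 = 106.163 kPa
yᵢ = zᵢPᵢˢᵃᵗ/P ⇒ y_C = 0.399·59.0/106.163 = 0.222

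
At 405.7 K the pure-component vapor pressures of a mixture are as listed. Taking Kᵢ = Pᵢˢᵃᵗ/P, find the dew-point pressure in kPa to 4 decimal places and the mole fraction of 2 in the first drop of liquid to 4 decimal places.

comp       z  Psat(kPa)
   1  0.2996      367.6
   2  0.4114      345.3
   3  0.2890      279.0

At the dew point ψ → 1, so Σzᵢ/Kᵢ = 1 with Kᵢ = Pᵢˢᵃᵗ/P ⇒ 1/P = Σzᵢ/Pᵢˢᵃᵗ.
1/P = 0.2996/367.6 + 0.4114/345.3 + 0.2890/279.0 = 0.0030423 ⇒ P = 328.7002 kPa
xᵢ = zᵢP/Pᵢˢᵃᵗ ⇒ x_2 = 0.4114·328.7002/345.3 = 0.3916

Pdew = 328.7002 kPa, x_2 = 0.3916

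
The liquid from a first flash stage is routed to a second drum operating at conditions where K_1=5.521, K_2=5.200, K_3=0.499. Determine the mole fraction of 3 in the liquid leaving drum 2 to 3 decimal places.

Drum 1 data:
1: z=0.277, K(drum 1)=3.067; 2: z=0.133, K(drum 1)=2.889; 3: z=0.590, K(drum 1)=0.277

Drum 1:
Newton–Raphson from ψ₁ = 0.5:
  ψ₁ = 0.500: g = -0.2573, g' = -1.168 → ψ₁ = 0.280
  ψ₁ = 0.280: g = -0.0076, g' = -1.163 → ψ₁ = 0.273
Converged at ψ₁ = 0.273.
Drum-1 compositions:
  1: x = 0.177, y = 0.543
  2: x = 0.088, y = 0.253
  3: x = 0.735, y = 0.204
Drum-2 feed = drum-1 liquid: z₂ = (0.1770, 0.0877, 0.7353).
Drum 2:
Rachford–Rice: g(ψ₂) = Σ zᵢ(Kᵢ−1)/(1+ψ₂(Kᵢ−1)) = 0.
Check two-phase: ΣzᵢKᵢ = 1.800 > 1 and Σzᵢ/Kᵢ = 1.522 > 1, so g(0) = 0.800 > 0 and g(1) = -0.522 < 0.
Newton–Raphson from ψ₂ = 0.6:
  ψ₂ = 0.600: g = -0.2065, g' = -0.765 → ψ₂ = 0.330
  ψ₂ = 0.330: g = 0.0342, g' = -1.119 → ψ₂ = 0.361
  ψ₂ = 0.361: g = 0.0012, g' = -1.043 → ψ₂ = 0.362
Converged at ψ₂ = 0.362.
  1: x = 0.067, y = 0.371
  2: x = 0.035, y = 0.181
  3: x = 0.898, y = 0.448

x_3 (drum 2) = 0.898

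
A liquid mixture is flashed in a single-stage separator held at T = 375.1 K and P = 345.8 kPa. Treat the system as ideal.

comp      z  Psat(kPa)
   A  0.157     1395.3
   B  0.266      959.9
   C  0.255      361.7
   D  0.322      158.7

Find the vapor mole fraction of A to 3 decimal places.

y_A = 0.174

Raoult's law: Kᵢ = Pᵢˢᵃᵗ/P = Pᵢˢᵃᵗ/345.8.
  K_A = 1395.3/345.8 = 4.03499, K_B = 959.9/345.8 = 2.77588, K_C = 361.7/345.8 = 1.04598, K_D = 158.7/345.8 = 0.45894
Rachford–Rice: g(ψ) = Σ zᵢ(Kᵢ−1)/(1+ψ(Kᵢ−1)) = 0.
Feasibility: ΣzᵢKᵢ = 1.786, Σzᵢ/Kᵢ = 1.080 — both > 1, two phases present.
Newton–Raphson from ψ = 0.5:
  ψ = 0.500: g = 0.2121, g' = -0.641 → ψ = 0.831
  ψ = 0.831: g = 0.0209, g' = -0.565 → ψ = 0.868
Converged at ψ = 0.868.
Compositions from xᵢ = zᵢ/(1+ψ(Kᵢ−1)), yᵢ = Kᵢxᵢ:
  A: x = 0.043, y = 0.174
  B: x = 0.105, y = 0.291
  C: x = 0.245, y = 0.256
  D: x = 0.607, y = 0.279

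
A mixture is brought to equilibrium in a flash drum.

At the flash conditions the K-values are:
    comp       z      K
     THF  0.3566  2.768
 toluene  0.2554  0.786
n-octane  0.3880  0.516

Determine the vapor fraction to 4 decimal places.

Newton iteration, ψ⁰ = 0.35:
  ψ = 0.3500: g = 0.10429, g' = -0.5708 → ψ = 0.5327
  ψ = 0.5327: g = 0.00995, g' = -0.4755 → ψ = 0.5537
  ψ = 0.5537: g = 0.00007, g' = -0.4693 → ψ = 0.5538
Converged at ψ = 0.5538.

ψ = 0.5538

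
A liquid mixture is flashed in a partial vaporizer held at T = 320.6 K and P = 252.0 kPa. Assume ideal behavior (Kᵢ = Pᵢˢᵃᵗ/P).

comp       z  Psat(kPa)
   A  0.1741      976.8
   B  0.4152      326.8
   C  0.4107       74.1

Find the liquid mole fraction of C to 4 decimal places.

x_C = 0.5298

Raoult's law: Kᵢ = Pᵢˢᵃᵗ/P = Pᵢˢᵃᵗ/252.0.
  K_A = 976.8/252.0 = 3.876190, K_B = 326.8/252.0 = 1.296825, K_C = 74.1/252.0 = 0.294048
Rachford–Rice: g(ψ) = Σ zᵢ(Kᵢ−1)/(1+ψ(Kᵢ−1)) = 0.
Feasibility: ΣzᵢKᵢ = 1.3341, Σzᵢ/Kᵢ = 1.7618 — both > 1, two phases present.
Newton–Raphson from ψ = 0.45:
  ψ = 0.4500: g = -0.09795, g' = -0.7417 → ψ = 0.3179
  ψ = 0.3179: g = 0.00032, g' = -0.7638 → ψ = 0.3184
Converged at ψ = 0.3184.
Compositions from xᵢ = zᵢ/(1+ψ(Kᵢ−1)), yᵢ = Kᵢxᵢ:
  A: x = 0.0909, y = 0.3523
  B: x = 0.3794, y = 0.4920
  C: x = 0.5298, y = 0.1558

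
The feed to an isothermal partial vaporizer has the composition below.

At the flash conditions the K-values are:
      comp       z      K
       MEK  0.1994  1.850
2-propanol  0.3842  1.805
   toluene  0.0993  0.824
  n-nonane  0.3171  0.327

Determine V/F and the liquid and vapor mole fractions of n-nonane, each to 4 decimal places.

Rachford–Rice: g(V/F) = Σ zᵢ(Kᵢ−1)/(1+V/F(Kᵢ−1)) = 0.
Check two-phase: ΣzᵢKᵢ = 1.2479 > 1 and Σzᵢ/Kᵢ = 1.4109 > 1, so g(0) = 0.2479 > 0 and g(1) = -0.4109 < 0.
Newton–Raphson from V/F = 0.41:
  V/F = 0.4100: g = 0.04465, g' = -0.4975 → V/F = 0.4998
  V/F = 0.4998: g = -0.00121, g' = -0.5274 → V/F = 0.4975
Converged at V/F = 0.4975.
Compositions from xᵢ = zᵢ/(1+V/F(Kᵢ−1)), yᵢ = Kᵢxᵢ:
  MEK: x = 0.1401, y = 0.2593
  2-propanol: x = 0.2743, y = 0.4952
  toluene: x = 0.1088, y = 0.0897
  n-nonane: x = 0.4767, y = 0.1559

V/F = 0.4975, x_n-nonane = 0.4767, y_n-nonane = 0.1559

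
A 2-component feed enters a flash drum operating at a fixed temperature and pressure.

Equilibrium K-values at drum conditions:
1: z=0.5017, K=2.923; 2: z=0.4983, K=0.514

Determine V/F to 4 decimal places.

V/F = 0.7732

Rachford–Rice: g(V/F) = Σ zᵢ(Kᵢ−1)/(1+V/F(Kᵢ−1)) = 0.
Check two-phase: ΣzᵢKᵢ = 1.7226 > 1 and Σzᵢ/Kᵢ = 1.1411 > 1, so g(0) = 0.7226 > 0 and g(1) = -0.1411 < 0.
Binary case is linear: z₁(K₁−1)(1+V/F(K₂−1)) + z₂(K₂−1)(1+V/F(K₁−1)) = 0
⇒ V/F = [z₁(K₁−1)+z₂(K₂−1)] / [−(K₁−1)(K₂−1)] = 0.72260/0.93458 = 0.7732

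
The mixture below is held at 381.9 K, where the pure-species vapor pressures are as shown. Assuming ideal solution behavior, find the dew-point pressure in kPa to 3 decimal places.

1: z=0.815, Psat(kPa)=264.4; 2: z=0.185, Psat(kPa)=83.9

At the dew point ψ → 1, so Σzᵢ/Kᵢ = 1 with Kᵢ = Pᵢˢᵃᵗ/P ⇒ 1/P = Σzᵢ/Pᵢˢᵃᵗ.
1/P = 0.815/264.4 + 0.185/83.9 = 0.005287 ⇒ P = 189.127 kPa

Pdew = 189.127 kPa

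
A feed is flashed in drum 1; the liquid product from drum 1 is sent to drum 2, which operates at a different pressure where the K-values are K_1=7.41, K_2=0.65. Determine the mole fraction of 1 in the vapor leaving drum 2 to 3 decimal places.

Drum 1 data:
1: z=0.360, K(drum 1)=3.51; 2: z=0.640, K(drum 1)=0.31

y_1 (drum 2) = 0.384

Drum 1:
Material balance + equilibrium reduce to Σ zᵢ(Kᵢ−1)/(1+ψ₁(Kᵢ−1)) = 0.
Feasibility: ΣzᵢKᵢ = 1.462, Σzᵢ/Kᵢ = 2.167 — both > 1, two phases present.
Newton iteration, ψ₁⁰ = 0.5:
  ψ₁ = 0.500: g = -0.2735, g' = -1.156 → ψ₁ = 0.263
  ψ₁ = 0.263: g = 0.0042, g' = -1.277 → ψ₁ = 0.267
Converged at ψ₁ = 0.267.
Drum-1 compositions:
  1: x = 0.216, y = 0.757
  2: x = 0.784, y = 0.243
Drum-2 feed = drum-1 liquid: z₂ = (0.2156, 0.7844).
Drum 2:
Binary case is linear: z₁(K₁−1)(1+ψ₂(K₂−1)) + z₂(K₂−1)(1+ψ₂(K₁−1)) = 0
⇒ ψ₂ = [z₁(K₁−1)+z₂(K₂−1)] / [−(K₁−1)(K₂−1)] = 1.1076/2.2435 = 0.494
  1: x = 0.052, y = 0.384
  2: x = 0.948, y = 0.616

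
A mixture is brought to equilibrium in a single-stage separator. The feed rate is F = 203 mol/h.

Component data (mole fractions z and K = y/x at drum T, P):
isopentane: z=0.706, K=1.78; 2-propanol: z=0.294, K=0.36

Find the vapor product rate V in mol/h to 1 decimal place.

Material balance + equilibrium reduce to Σ zᵢ(Kᵢ−1)/(1+ψ(Kᵢ−1)) = 0.
g(0) = ΣzᵢKᵢ − 1 = 0.363 and g(1) = 1 − Σzᵢ/Kᵢ = -0.213, so a root lies in (0, 1).
Binary case is linear: z₁(K₁−1)(1+ψ(K₂−1)) + z₂(K₂−1)(1+ψ(K₁−1)) = 0
⇒ ψ = [z₁(K₁−1)+z₂(K₂−1)] / [−(K₁−1)(K₂−1)] = 0.3625/0.4992 = 0.726
Then V = ψ·F = 0.7262·203 = 147.4 mol/h and L = F − V = 55.6 mol/h.

V = 147.4 mol/h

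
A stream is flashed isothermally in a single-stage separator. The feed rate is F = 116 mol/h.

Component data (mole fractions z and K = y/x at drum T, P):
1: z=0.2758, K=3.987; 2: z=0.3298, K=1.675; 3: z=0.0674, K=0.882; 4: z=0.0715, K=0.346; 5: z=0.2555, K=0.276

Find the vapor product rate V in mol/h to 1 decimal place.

Newton–Raphson from ψ = 0.53:
  ψ = 0.5300: g = 0.10267, g' = -0.8756 → ψ = 0.6473
  ψ = 0.6473: g = -0.00203, g' = -0.9261 → ψ = 0.6451
Converged at ψ = 0.6451.
Then V = ψ·F = 0.6451·116 = 74.8 mol/h and L = F − V = 41.2 mol/h.

V = 74.8 mol/h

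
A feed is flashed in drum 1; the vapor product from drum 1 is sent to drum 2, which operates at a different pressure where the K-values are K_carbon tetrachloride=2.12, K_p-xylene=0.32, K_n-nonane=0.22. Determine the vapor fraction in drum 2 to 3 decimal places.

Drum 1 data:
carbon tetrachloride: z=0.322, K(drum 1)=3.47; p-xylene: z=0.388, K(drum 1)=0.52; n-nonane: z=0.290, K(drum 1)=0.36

Drum 1:
Let ψ₁ = V/F and solve Σ zᵢ(Kᵢ−1)/(1+ψ₁(Kᵢ−1)) = 0.
Check two-phase: ΣzᵢKᵢ = 1.423 > 1 and Σzᵢ/Kᵢ = 1.645 > 1, so g(0) = 0.424 > 0 and g(1) = -0.645 < 0.
Iterate (Newton) starting at ψ₁ = 0.42:
  ψ₁ = 0.420: g = -0.0967, g' = -0.836 → ψ₁ = 0.304
  ψ₁ = 0.304: g = 0.0055, g' = -0.946 → ψ₁ = 0.310
Converged at ψ₁ = 0.310.
Drum-1 compositions:
  carbon tetrachloride: x = 0.182, y = 0.633
  p-xylene: x = 0.456, y = 0.237
  n-nonane: x = 0.362, y = 0.130
Drum-2 feed = drum-1 vapor: z₂ = (0.6327, 0.2370, 0.1303).
Drum 2:
Let ψ₂ = V/F and solve Σ zᵢ(Kᵢ−1)/(1+ψ₂(Kᵢ−1)) = 0.
Feasibility: ΣzᵢKᵢ = 1.446, Σzᵢ/Kᵢ = 1.631 — both > 1, two phases present.
Newton–Raphson from ψ₂ = 0.5:
  ψ₂ = 0.500: g = 0.0435, g' = -0.791 → ψ₂ = 0.555
  ψ₂ = 0.555: g = -0.0010, g' = -0.831 → ψ₂ = 0.554
Converged at ψ₂ = 0.554.
  carbon tetrachloride: x = 0.391, y = 0.828
  p-xylene: x = 0.380, y = 0.122
  n-nonane: x = 0.229, y = 0.050

V/F (drum 2) = 0.554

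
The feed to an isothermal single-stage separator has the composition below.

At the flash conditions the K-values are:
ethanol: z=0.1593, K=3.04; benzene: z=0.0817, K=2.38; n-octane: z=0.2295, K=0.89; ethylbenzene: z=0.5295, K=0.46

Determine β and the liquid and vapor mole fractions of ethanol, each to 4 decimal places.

β = 0.1580, x_ethanol = 0.1205, y_ethanol = 0.3662

Material balance + equilibrium reduce to Σ zᵢ(Kᵢ−1)/(1+β(Kᵢ−1)) = 0.
Feasibility: ΣzᵢKᵢ = 1.1265, Σzᵢ/Kᵢ = 1.4957 — both > 1, two phases present.
Newton iteration, β⁰ = 0.5:
  β = 0.5000: g = -0.19081, g' = -0.5098 → β = 0.1257
  β = 0.1257: g = 0.02237, g' = -0.7135 → β = 0.1571
  β = 0.1571: g = 0.00066, g' = -0.6726 → β = 0.1580
Converged at β = 0.1580.
Compositions from xᵢ = zᵢ/(1+β(Kᵢ−1)), yᵢ = Kᵢxᵢ:
  ethanol: x = 0.1205, y = 0.3662
  benzene: x = 0.0671, y = 0.1596
  n-octane: x = 0.2336, y = 0.2079
  ethylbenzene: x = 0.5789, y = 0.2663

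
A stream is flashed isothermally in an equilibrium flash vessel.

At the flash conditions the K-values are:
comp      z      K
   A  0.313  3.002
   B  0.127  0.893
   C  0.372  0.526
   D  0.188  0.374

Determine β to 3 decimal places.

Rachford–Rice: g(β) = Σ zᵢ(Kᵢ−1)/(1+β(Kᵢ−1)) = 0.
Feasibility: ΣzᵢKᵢ = 1.319, Σzᵢ/Kᵢ = 1.456 — both > 1, two phases present.
Iterate (Newton) starting at β = 0.37:
  β = 0.370: g = -0.0212, g' = -0.663 → β = 0.338
  β = 0.338: g = 0.0003, g' = -0.685 → β = 0.339
Converged at β = 0.339.

β = 0.339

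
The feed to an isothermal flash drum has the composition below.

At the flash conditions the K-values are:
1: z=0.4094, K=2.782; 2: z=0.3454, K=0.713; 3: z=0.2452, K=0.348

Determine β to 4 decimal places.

Newton iteration, β⁰ = 0.32:
  β = 0.3200: g = 0.15344, g' = -0.7282 → β = 0.5307
  β = 0.5307: g = 0.01355, g' = -0.6267 → β = 0.5523
  β = 0.5523: g = 0.00002, g' = -0.6249 → β = 0.5524
Converged at β = 0.5524.

β = 0.5524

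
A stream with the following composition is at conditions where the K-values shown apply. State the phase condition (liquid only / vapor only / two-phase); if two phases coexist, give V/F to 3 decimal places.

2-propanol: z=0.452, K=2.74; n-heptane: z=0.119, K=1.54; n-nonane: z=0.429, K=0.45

ΣzᵢKᵢ = 1.615; Σzᵢ/Kᵢ = 1.196.
Both exceed 1, so a two-phase solution exists.
Let ψ = V/F and solve Σ zᵢ(Kᵢ−1)/(1+ψ(Kᵢ−1)) = 0.
Newton iteration, ψ⁰ = 0.33:
  ψ = 0.330: g = 0.2659, g' = -0.771 → ψ = 0.675
  ψ = 0.675: g = 0.0336, g' = -0.636 → ψ = 0.728
  ψ = 0.728: g = -0.0002, g' = -0.645 → ψ = 0.727
Converged at ψ = 0.727.

two-phase, V/F = 0.727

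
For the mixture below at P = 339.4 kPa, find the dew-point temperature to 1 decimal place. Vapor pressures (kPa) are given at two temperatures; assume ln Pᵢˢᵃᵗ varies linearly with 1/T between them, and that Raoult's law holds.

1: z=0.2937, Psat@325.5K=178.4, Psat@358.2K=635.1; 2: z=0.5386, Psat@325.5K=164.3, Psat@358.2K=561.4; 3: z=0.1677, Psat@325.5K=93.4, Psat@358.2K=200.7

Dew-point temperature: Σzᵢ·P/Pᵢˢᵃᵗ(T) = 1. Interpolate ln Pᵢˢᵃᵗ = aᵢ + bᵢ/T.
  T = 325.5 K: ΣzᵢP/Pᵢˢᵃᵗ = 2.2808
  T = 358.2 K: ΣzᵢP/Pᵢˢᵃᵗ = 0.7662
  T = 341.9 K: ΣzᵢP/Pᵢˢᵃᵗ = 1.2778
  T = 350.0 K: ΣzᵢP/Pᵢˢᵃᵗ = 0.9837
  T = 345.9 K: ΣzᵢP/Pᵢˢᵃᵗ = 1.1208
  T = 347.9 K: ΣzᵢP/Pᵢˢᵃᵗ = 1.0512
Interpolating between 347.9 K and 350.0 K gives T ≈ 349.5 K.

T = 349.5 K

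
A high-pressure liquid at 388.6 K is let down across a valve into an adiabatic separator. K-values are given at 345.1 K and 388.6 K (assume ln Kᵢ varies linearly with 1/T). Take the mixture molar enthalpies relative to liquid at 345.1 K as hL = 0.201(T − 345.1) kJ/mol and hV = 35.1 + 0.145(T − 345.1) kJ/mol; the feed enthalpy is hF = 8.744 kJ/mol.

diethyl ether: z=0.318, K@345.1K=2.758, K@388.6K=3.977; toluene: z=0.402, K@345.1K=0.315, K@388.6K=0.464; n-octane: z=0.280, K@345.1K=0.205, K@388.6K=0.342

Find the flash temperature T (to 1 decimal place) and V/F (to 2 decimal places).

Adiabatic flash: solve Rachford–Rice at each trial T, then check hF = ψ·hV(T) + (1−ψ)·hL(T).
  T = 345.1 K: K = (2.758, 0.315, 0.205), RR gives ψ = 0.047, H_out = 1.667 kJ/mol
  T = 388.6 K: K = (3.977, 0.464, 0.342), RR gives ψ = 0.312, H_out = 18.941 kJ/mol
  T = 366.9 K: K = (3.349, 0.387, 0.269), RR gives ψ = 0.190, H_out = 10.815 kJ/mol
  T = 356.0 K: K = (3.048, 0.350, 0.236), RR gives ψ = 0.123, H_out = 6.439 kJ/mol
  T = 361.4 K: K = (3.196, 0.368, 0.252), RR gives ψ = 0.157, H_out = 8.645 kJ/mol
  T = 364.1 K: K = (3.271, 0.377, 0.260), RR gives ψ = 0.173, H_out = 9.719 kJ/mol
  T = 362.8 K: K = (3.235, 0.373, 0.256), RR gives ψ = 0.166, H_out = 9.204 kJ/mol
Linear interpolation between T = 361.4 (H_out = 8.645) and T = 362.8 (H_out = 9.204) on hF = 8.744 gives T ≈ 361.6 K, at which ψ = 0.16.

T = 361.6 K, V/F = 0.16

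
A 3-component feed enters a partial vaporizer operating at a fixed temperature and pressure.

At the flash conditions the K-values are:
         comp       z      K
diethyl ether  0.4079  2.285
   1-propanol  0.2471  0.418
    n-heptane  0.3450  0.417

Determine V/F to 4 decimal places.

Material balance + equilibrium reduce to Σ zᵢ(Kᵢ−1)/(1+V/F(Kᵢ−1)) = 0.
g(0) = ΣzᵢKᵢ − 1 = 0.1792 and g(1) = 1 − Σzᵢ/Kᵢ = -0.5970, so a root lies in (0, 1).
Newton iteration, V/F⁰ = 0.41:
  V/F = 0.4100: g = -0.10991, g' = -0.6358 → V/F = 0.2371
  V/F = 0.2371: g = 0.00150, g' = -0.6662 → V/F = 0.2394
Converged at V/F = 0.2394.

V/F = 0.2394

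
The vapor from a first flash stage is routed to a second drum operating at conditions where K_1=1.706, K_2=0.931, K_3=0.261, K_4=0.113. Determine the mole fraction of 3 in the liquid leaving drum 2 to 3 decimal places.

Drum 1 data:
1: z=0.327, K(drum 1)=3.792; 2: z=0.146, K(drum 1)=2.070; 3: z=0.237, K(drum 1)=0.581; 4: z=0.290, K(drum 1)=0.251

x_3 (drum 2) = 0.215

Drum 1:
Rachford–Rice: g(ψ₁) = Σ zᵢ(Kᵢ−1)/(1+ψ₁(Kᵢ−1)) = 0.
Check two-phase: ΣzᵢKᵢ = 1.753 > 1 and Σzᵢ/Kᵢ = 1.720 > 1, so g(0) = 0.753 > 0 and g(1) = -0.720 < 0.
Iterate (Newton) starting at ψ₁ = 0.42:
  ψ₁ = 0.420: g = 0.0906, g' = -1.027 → ψ₁ = 0.508
  ψ₁ = 0.508: g = 0.0018, g' = -0.997 → ψ₁ = 0.510
Converged at ψ₁ = 0.510.
Drum-1 compositions:
  1: x = 0.135, y = 0.512
  2: x = 0.094, y = 0.196
  3: x = 0.301, y = 0.175
  4: x = 0.469, y = 0.118
Drum-2 feed = drum-1 vapor: z₂ = (0.5116, 0.1955, 0.1751, 0.1178).
Drum 2:
Let ψ₂ = V/F and solve Σ zᵢ(Kᵢ−1)/(1+ψ₂(Kᵢ−1)) = 0.
Check two-phase: ΣzᵢKᵢ = 1.114 > 1 and Σzᵢ/Kᵢ = 2.223 > 1, so g(0) = 0.114 > 0 and g(1) = -1.223 < 0.
Newton–Raphson from ψ₂ = 0.5:
  ψ₂ = 0.500: g = -0.1400, g' = -0.680 → ψ₂ = 0.294
  ψ₂ = 0.294: g = -0.0214, g' = -0.502 → ψ₂ = 0.251
Converged at ψ₂ = 0.251.
  1: x = 0.435, y = 0.742
  2: x = 0.199, y = 0.185
  3: x = 0.215, y = 0.056
  4: x = 0.151, y = 0.017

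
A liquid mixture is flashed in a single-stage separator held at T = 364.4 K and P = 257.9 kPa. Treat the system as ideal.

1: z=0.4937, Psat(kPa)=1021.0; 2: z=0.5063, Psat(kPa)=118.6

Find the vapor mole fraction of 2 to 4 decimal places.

Raoult's law: Kᵢ = Pᵢˢᵃᵗ/P = Pᵢˢᵃᵗ/257.9.
  K_1 = 1021.0/257.9 = 3.958899, K_2 = 118.6/257.9 = 0.459868
Binary case is linear: z₁(K₁−1)(1+β(K₂−1)) + z₂(K₂−1)(1+β(K₁−1)) = 0
⇒ β = [z₁(K₁−1)+z₂(K₂−1)] / [−(K₁−1)(K₂−1)] = 1.18734/1.59820 = 0.7429
Compositions from xᵢ = zᵢ/(1+β(Kᵢ−1)), yᵢ = Kᵢxᵢ:
  1: x = 0.1544, y = 0.6111
  2: x = 0.8456, y = 0.3889

y_2 = 0.3889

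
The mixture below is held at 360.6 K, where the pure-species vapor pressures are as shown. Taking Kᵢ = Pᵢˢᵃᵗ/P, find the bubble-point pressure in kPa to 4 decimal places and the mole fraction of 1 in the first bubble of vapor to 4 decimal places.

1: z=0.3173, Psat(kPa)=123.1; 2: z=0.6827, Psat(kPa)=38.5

Pbub = 65.3436 kPa, y_1 = 0.5978

At the bubble point ψ → 0, so ΣzᵢKᵢ = 1 with Kᵢ = Pᵢˢᵃᵗ/P ⇒ P = ΣzᵢPᵢˢᵃᵗ.
P = 0.3173·123.1 + 0.6827·38.5 = 65.3436 kPa
yᵢ = zᵢPᵢˢᵃᵗ/P ⇒ y_1 = 0.3173·123.1/65.3436 = 0.5978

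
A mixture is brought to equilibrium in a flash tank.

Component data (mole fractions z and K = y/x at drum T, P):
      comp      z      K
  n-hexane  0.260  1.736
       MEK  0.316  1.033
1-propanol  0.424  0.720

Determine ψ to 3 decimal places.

Rachford–Rice: g(ψ) = Σ zᵢ(Kᵢ−1)/(1+ψ(Kᵢ−1)) = 0.
Check two-phase: ΣzᵢKᵢ = 1.083 > 1 and Σzᵢ/Kᵢ = 1.045 > 1, so g(0) = 0.083 > 0 and g(1) = -0.045 < 0.
Iterate (Newton) starting at ψ = 0.68:
  ψ = 0.680: g = -0.0089, g' = -0.114 → ψ = 0.602
Converged at ψ = 0.602.

ψ = 0.602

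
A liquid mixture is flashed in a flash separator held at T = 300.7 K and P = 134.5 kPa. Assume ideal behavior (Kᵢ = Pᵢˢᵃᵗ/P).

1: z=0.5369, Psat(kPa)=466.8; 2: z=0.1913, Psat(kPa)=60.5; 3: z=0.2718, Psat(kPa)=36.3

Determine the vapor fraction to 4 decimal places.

ψ = 0.6214

Raoult's law: Kᵢ = Pᵢˢᵃᵗ/P = Pᵢˢᵃᵗ/134.5.
  K_1 = 466.8/134.5 = 3.470632, K_2 = 60.5/134.5 = 0.449814, K_3 = 36.3/134.5 = 0.269888
Newton iteration, ψ⁰ = 0.5:
  ψ = 0.5000: g = 0.13569, g' = -1.1255 → ψ = 0.6206
  ψ = 0.6206: g = 0.00099, g' = -1.1286 → ψ = 0.6214
Converged at ψ = 0.6214.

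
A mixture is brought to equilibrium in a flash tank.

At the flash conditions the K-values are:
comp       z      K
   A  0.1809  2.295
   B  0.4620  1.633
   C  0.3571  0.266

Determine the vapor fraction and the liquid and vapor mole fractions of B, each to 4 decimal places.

ψ = 0.4259, x_B = 0.3639, y_B = 0.5942

Rachford–Rice: g(ψ) = Σ zᵢ(Kᵢ−1)/(1+ψ(Kᵢ−1)) = 0.
Check two-phase: ΣzᵢKᵢ = 1.2646 > 1 and Σzᵢ/Kᵢ = 1.7042 > 1, so g(0) = 0.2646 > 0 and g(1) = -0.7042 < 0.
Iterate (Newton) starting at ψ = 0.57:
  ψ = 0.5700: g = -0.10097, g' = -0.7691 → ψ = 0.4387
  ψ = 0.4387: g = -0.00833, g' = -0.6553 → ψ = 0.4260
  ψ = 0.4260: g = -0.00005, g' = -0.6481 → ψ = 0.4259
Converged at ψ = 0.4259.
Compositions from xᵢ = zᵢ/(1+ψ(Kᵢ−1)), yᵢ = Kᵢxᵢ:
  A: x = 0.1166, y = 0.2676
  B: x = 0.3639, y = 0.5942
  C: x = 0.5195, y = 0.1382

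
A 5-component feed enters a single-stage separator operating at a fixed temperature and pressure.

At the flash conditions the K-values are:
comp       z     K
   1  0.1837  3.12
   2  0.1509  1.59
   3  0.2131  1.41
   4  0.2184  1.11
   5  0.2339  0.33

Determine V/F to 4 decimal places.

V/F = 0.7263

Material balance + equilibrium reduce to Σ zᵢ(Kᵢ−1)/(1+V/F(Kᵢ−1)) = 0.
g(0) = ΣzᵢKᵢ − 1 = 0.4332 and g(1) = 1 − Σzᵢ/Kᵢ = -0.2105, so a root lies in (0, 1).
Iterate (Newton) starting at V/F = 0.5:
  V/F = 0.5000: g = 0.11742, g' = -0.4904 → V/F = 0.7395
  V/F = 0.7395: g = -0.00767, g' = -0.5865 → V/F = 0.7264
  V/F = 0.7264: g = -0.00007, g' = -0.5757 → V/F = 0.7263
Converged at V/F = 0.7263.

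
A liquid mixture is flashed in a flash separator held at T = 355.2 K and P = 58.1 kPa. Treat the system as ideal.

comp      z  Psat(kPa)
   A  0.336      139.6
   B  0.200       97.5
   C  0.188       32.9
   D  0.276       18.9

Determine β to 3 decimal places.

β = 0.489

Raoult's law: Kᵢ = Pᵢˢᵃᵗ/P = Pᵢˢᵃᵗ/58.1.
  K_A = 139.6/58.1 = 2.40275, K_B = 97.5/58.1 = 1.67814, K_C = 32.9/58.1 = 0.56627, K_D = 18.9/58.1 = 0.32530
Newton–Raphson from β = 0.5:
  β = 0.500: g = -0.0068, g' = -0.623 → β = 0.489
Converged at β = 0.489.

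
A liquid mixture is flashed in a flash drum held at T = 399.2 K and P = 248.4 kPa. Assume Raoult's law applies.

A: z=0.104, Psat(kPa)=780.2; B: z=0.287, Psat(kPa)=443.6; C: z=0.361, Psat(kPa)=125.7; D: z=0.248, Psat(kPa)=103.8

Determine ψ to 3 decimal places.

Raoult's law: Kᵢ = Pᵢˢᵃᵗ/P = Pᵢˢᵃᵗ/248.4.
  K_A = 780.2/248.4 = 3.14090, K_B = 443.6/248.4 = 1.78583, K_C = 125.7/248.4 = 0.50604, K_D = 103.8/248.4 = 0.41787
Rachford–Rice: g(ψ) = Σ zᵢ(Kᵢ−1)/(1+ψ(Kᵢ−1)) = 0.
Check two-phase: ΣzᵢKᵢ = 1.125 > 1 and Σzᵢ/Kᵢ = 1.501 > 1, so g(0) = 0.125 > 0 and g(1) = -0.501 < 0.
Iterate (Newton) starting at ψ = 0.53:
  ψ = 0.530: g = -0.1868, g' = -0.530 → ψ = 0.178
  ψ = 0.178: g = 0.0027, g' = -0.597 → ψ = 0.182
Converged at ψ = 0.182.

ψ = 0.182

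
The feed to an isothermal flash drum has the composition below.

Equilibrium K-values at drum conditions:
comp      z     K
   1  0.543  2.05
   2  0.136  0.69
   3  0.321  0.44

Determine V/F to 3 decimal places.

V/F = 0.657

Rachford–Rice: g(V/F) = Σ zᵢ(Kᵢ−1)/(1+V/F(Kᵢ−1)) = 0.
Feasibility: ΣzᵢKᵢ = 1.348, Σzᵢ/Kᵢ = 1.192 — both > 1, two phases present.
Newton iteration, V/F⁰ = 0.5:
  V/F = 0.500: g = 0.0743, g' = -0.470 → V/F = 0.658
  V/F = 0.658: g = -0.0005, g' = -0.482 → V/F = 0.657
Converged at V/F = 0.657.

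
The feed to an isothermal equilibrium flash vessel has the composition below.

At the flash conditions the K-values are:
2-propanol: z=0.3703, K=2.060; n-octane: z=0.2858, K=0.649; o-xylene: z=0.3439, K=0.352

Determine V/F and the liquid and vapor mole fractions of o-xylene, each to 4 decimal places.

V/F = 0.1235, x_o-xylene = 0.3738, y_o-xylene = 0.1316

Newton–Raphson from V/F = 0.5:
  V/F = 0.5000: g = -0.19478, g' = -0.5455 → V/F = 0.1430
  V/F = 0.1430: g = -0.01035, g' = -0.5282 → V/F = 0.1234
  V/F = 0.1234: g = 0.00006, g' = -0.5345 → V/F = 0.1235
Converged at V/F = 0.1235.
Compositions from xᵢ = zᵢ/(1+V/F(Kᵢ−1)), yᵢ = Kᵢxᵢ:
  2-propanol: x = 0.3274, y = 0.6745
  n-octane: x = 0.2987, y = 0.1939
  o-xylene: x = 0.3738, y = 0.1316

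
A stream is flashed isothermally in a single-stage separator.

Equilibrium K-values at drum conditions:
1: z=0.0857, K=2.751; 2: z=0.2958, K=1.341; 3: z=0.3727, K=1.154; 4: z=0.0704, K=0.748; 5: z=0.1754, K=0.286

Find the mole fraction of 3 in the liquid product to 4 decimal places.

x_3 = 0.3454

Rachford–Rice: g(V/F) = Σ zᵢ(Kᵢ−1)/(1+V/F(Kᵢ−1)) = 0.
g(0) = ΣzᵢKᵢ − 1 = 0.1653 and g(1) = 1 − Σzᵢ/Kᵢ = -0.2821, so a root lies in (0, 1).
Iterate (Newton) starting at V/F = 0.5:
  V/F = 0.5000: g = 0.00441, g' = -0.3296 → V/F = 0.5134
  V/F = 0.5134: g = -0.00003, g' = -0.3341 → V/F = 0.5133
Converged at V/F = 0.5133.
Compositions from xᵢ = zᵢ/(1+V/F(Kᵢ−1)), yᵢ = Kᵢxᵢ:
  1: x = 0.0451, y = 0.1242
  2: x = 0.2517, y = 0.3376
  3: x = 0.3454, y = 0.3986
  4: x = 0.0809, y = 0.0605
  5: x = 0.2769, y = 0.0792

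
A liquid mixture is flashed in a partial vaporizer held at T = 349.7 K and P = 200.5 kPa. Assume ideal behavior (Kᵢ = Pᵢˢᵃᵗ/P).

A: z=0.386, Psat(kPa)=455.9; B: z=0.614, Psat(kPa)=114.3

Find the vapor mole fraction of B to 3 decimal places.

Raoult's law: Kᵢ = Pᵢˢᵃᵗ/P = Pᵢˢᵃᵗ/200.5.
  K_A = 455.9/200.5 = 2.27382, K_B = 114.3/200.5 = 0.57007
Let ψ = V/F and solve Σ zᵢ(Kᵢ−1)/(1+ψ(Kᵢ−1)) = 0.
g(0) = ΣzᵢKᵢ − 1 = 0.228 and g(1) = 1 − Σzᵢ/Kᵢ = -0.247, so a root lies in (0, 1).
Newton iteration, ψ⁰ = 0.5:
  ψ = 0.500: g = -0.0359, g' = -0.418 → ψ = 0.414
  ψ = 0.414: g = 0.0007, g' = -0.436 → ψ = 0.416
Converged at ψ = 0.416.
Compositions from xᵢ = zᵢ/(1+ψ(Kᵢ−1)), yᵢ = Kᵢxᵢ:
  A: x = 0.252, y = 0.574
  B: x = 0.748, y = 0.426

y_B = 0.426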